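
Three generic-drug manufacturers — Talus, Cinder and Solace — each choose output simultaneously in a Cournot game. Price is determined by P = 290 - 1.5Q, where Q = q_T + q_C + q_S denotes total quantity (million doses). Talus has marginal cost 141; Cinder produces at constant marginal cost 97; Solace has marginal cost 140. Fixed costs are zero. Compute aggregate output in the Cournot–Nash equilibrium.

82

Talus's profit: π_T = (290 - 1.5Q)q_T - (141q_T). Setting ∂π_T/∂q_T = 0: 149 - 3q_T - (3/2)(q_C + q_S) = 0.
Cinder's profit: π_C = (290 - 1.5Q)q_C - (97q_C). Setting ∂π_C/∂q_C = 0: 193 - 3q_C - (3/2)(q_T + q_S) = 0.
Solace's profit: π_S = (290 - 1.5Q)q_S - (140q_S). Setting ∂π_S/∂q_S = 0: 150 - 3q_S - (3/2)(q_T + q_C) = 0.
Adding the 3 conditions: 492 − 3Q − 3Q = 0, i.e. Q = 82.
Back-substituting: q_T = (149 − 123)/(3/2) = 52/3, q_C = (193 − 123)/(3/2) = 140/3, q_S = (150 − 123)/(3/2) = 18.
Total output Q = 52/3 + 140/3 + 18 = 82.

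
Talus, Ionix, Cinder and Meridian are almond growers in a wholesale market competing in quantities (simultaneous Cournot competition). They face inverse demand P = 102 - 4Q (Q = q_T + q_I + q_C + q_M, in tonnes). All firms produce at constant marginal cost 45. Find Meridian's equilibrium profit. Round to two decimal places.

32.49

A representative firm's profit is π_i = q_i(102 - 4Q) - 45q_i.
First-order condition (treating rivals' output as given): 57 - 8q_i - 4·Σ_{j≠i} q_j = 0.
With identical firms every q_j equals q_i, so Σ_{j≠i} q_j = 3q_i and 57 = 20q_i, giving q_i = 57/20.
Price P = 102 - 4·(57/5) = 282/5.
Meridian's profit: (282/5 - 45)·(57/20) = 32.4900.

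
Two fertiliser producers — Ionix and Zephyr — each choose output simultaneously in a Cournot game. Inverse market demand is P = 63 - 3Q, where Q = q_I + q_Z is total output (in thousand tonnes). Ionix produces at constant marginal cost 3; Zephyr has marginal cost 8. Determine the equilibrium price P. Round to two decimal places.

Ionix's profit: π_I = (63 - 3Q)q_I - (3q_I). Setting ∂π_I/∂q_I = 0: 60 - 6q_I - 3(q_Z) = 0.
Zephyr's profit: π_Z = (63 - 3Q)q_Z - (8q_Z). Setting ∂π_Z/∂q_Z = 0: 55 - 6q_Z - 3(q_I) = 0.
Best responses: q_I = (60 - 3q_Z)/6, q_Z = (55 - 3q_I)/6.
Substituting one into the other gives q_I = 65/9 and q_Z = 50/9.
Total output Q = 115/9, so price P = 63 - 3·(115/9) = 74/3.

24.67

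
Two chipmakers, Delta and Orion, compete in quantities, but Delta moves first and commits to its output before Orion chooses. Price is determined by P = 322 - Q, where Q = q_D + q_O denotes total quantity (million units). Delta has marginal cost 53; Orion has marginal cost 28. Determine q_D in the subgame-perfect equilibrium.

122

Solve by backward induction. Given q_D, the follower Orion maximises π_O = (322 - q_D - q_O)q_O - 28q_O.
Setting the follower's marginal profit to zero, 294 - q_D - 2q_O = 0, i.e. q_O = (294 - q_D)/2.
Delta substitutes q_O(q_D) into its own profit: π_D = q_D(322 - q_D - (294 - q_D)/2) - 53q_D = (175 - (1/2)q_D)q_D - 53q_D.
The leader's first-order condition 122 - q_D = 0 yields q_D = 122.
Then q_O = (294 - 122)/2 = 86.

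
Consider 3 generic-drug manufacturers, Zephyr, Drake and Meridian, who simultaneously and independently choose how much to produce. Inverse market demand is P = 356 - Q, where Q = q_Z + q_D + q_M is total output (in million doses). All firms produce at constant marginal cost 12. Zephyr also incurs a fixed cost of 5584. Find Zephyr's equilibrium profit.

1812

A representative firm's profit is π_i = q_i(356 - Q) - 12q_i.
Setting ∂π_i/∂q_i = 0 with rivals' quantities fixed: 344 - 2q_i - Σ_{j≠i} q_j = 0.
By symmetry each firm produces the same amount; substituting Σ_{j≠i} q_j = 2q_i yields q_i = 344/4 = 86.
Price P = 356 - 258 = 98.
Zephyr's profit: (98 - 12)·86 - 5584 = 1812.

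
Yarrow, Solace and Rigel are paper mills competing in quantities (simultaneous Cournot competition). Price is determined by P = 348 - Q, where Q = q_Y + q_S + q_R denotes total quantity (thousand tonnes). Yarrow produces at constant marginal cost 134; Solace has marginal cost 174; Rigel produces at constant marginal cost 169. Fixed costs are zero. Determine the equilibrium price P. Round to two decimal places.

206.25

Yarrow's profit: π_Y = (348 - Q)q_Y - (134q_Y). Setting ∂π_Y/∂q_Y = 0: 214 - 2q_Y - (q_S + q_R) = 0.
Solace's profit: π_S = (348 - Q)q_S - (174q_S). Setting ∂π_S/∂q_S = 0: 174 - 2q_S - (q_Y + q_R) = 0.
Rigel's profit: π_R = (348 - Q)q_R - (169q_R). Setting ∂π_R/∂q_R = 0: 179 - 2q_R - (q_Y + q_S) = 0.
Summing all 3 equations gives 567 − 4Q = 0, hence Q = 567/4.
Back-substituting: q_Y = (214 − 567/4) = 289/4, q_S = (174 − 567/4) = 129/4, q_R = (179 − 567/4) = 149/4.
Total output Q = 567/4, so price P = 348 - 567/4 = 825/4.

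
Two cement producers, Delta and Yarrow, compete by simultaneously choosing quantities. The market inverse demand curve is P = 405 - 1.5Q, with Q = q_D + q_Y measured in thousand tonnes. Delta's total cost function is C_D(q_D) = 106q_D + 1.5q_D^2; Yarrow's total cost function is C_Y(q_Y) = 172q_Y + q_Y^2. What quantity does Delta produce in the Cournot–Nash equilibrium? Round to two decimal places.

41.28

Delta's profit: π_D = (405 - 1.5Q)q_D - (106q_D + (3/2)q_D²). Setting ∂π_D/∂q_D = 0: 299 - 6q_D - (3/2)(q_Y) = 0.
Yarrow's first-order condition: 233 - 5q_Y - (3/2)(q_D) = 0.
So q_D = (299 - (3/2)q_Y)/6 and q_Y = (233 - (3/2)q_D)/5.
Solving the pair: q_D = 41.2793, q_Y = 1266/37.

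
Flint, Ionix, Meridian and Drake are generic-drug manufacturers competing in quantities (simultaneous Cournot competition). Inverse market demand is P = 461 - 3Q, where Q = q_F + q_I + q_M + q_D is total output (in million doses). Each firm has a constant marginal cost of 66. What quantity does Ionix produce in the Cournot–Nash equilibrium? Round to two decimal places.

26.33

A representative firm's profit is π_i = q_i(461 - 3Q) - 66q_i.
First-order condition (treating rivals' output as given): 395 - 6q_i - 3·Σ_{j≠i} q_j = 0.
With identical firms every q_j equals q_i, so Σ_{j≠i} q_j = 3q_i and 395 = 15q_i, giving q_i = 79/3.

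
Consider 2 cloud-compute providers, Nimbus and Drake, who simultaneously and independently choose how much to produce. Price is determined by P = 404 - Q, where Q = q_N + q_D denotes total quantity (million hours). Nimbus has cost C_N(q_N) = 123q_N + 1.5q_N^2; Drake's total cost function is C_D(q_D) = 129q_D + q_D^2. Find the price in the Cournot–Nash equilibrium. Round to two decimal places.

Nimbus's profit: π_N = (404 - Q)q_N - (123q_N + (3/2)q_N²). Setting ∂π_N/∂q_N = 0: 281 - 5q_N - (q_D) = 0.
Drake's profit: π_D = (404 - Q)q_D - (129q_D + q_D²). Setting ∂π_D/∂q_D = 0: 275 - 4q_D - (q_N) = 0.
So q_N = (281 - q_D)/5 and q_D = (275 - q_N)/4.
Solving the pair: q_N = 849/19, q_D = 1094/19.
Total output Q = 1943/19, so price P = 404 - 1943/19 = 301.7368.

301.74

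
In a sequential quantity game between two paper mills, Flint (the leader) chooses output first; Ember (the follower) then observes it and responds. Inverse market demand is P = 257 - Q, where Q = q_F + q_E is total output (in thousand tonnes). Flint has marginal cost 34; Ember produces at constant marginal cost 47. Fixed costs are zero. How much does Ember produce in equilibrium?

46

The follower Ember best-responds to any q_F: π_E = (257 - Q)q_E - 47q_E.
Follower FOC: 210 - q_F - 2q_E = 0, so q_E(q_F) = (210 - q_F)/2.
Flint substitutes q_E(q_F) into its own profit: π_F = q_F(257 - q_F - (210 - q_F)/2) - 34q_F = (152 - (1/2)q_F)q_F - 34q_F.
Leader FOC: 118 - q_F = 0, so q_F = 118.
Then q_E = (210 - 118)/2 = 46.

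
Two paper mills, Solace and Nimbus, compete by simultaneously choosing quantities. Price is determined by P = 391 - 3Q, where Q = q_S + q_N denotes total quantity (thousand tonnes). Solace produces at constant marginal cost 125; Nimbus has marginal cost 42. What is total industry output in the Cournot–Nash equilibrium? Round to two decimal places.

Solace's profit: π_S = (391 - 3Q)q_S - (125q_S). Setting ∂π_S/∂q_S = 0: 266 - 6q_S - 3(q_N) = 0.
Nimbus's first-order condition: 349 - 6q_N - 3(q_S) = 0.
Rearranging gives the reaction functions q_S = (266 - 3q_N)/6 and q_N = (349 - 3q_S)/6.
Substituting one into the other gives q_S = 61/3 and q_N = 48.
Total output Q = 61/3 + 48 = 205/3.

68.33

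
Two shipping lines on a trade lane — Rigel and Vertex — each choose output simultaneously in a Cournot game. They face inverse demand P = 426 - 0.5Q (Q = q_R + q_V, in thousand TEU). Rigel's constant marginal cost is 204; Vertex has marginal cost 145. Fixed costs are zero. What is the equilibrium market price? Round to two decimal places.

Rigel's profit: π_R = (426 - 0.5Q)q_R - (204q_R). Setting ∂π_R/∂q_R = 0: 222 - q_R - (1/2)(q_V) = 0.
Vertex's profit: π_V = (426 - 0.5Q)q_V - (145q_V). Setting ∂π_V/∂q_V = 0: 281 - q_V - (1/2)(q_R) = 0.
Best responses: q_R = (222 - (1/2)q_V), q_V = (281 - (1/2)q_R).
Substituting one into the other gives q_R = 326/3 and q_V = 680/3.
Total output Q = 1006/3, so price P = 426 - (1/2)·(1006/3) = 775/3.

258.33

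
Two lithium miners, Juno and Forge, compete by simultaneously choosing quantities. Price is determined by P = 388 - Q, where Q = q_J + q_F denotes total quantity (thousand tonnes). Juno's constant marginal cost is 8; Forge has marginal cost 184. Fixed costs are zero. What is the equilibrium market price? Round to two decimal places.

Juno's profit: π_J = (388 - Q)q_J - (8q_J). Setting ∂π_J/∂q_J = 0: 380 - 2q_J - (q_F) = 0.
Forge's first-order condition: 204 - 2q_F - (q_J) = 0.
Best responses: q_J = (380 - q_F)/2, q_F = (204 - q_J)/2.
Solving the pair: q_J = 556/3, q_F = 28/3.
Total output Q = 584/3, so price P = 388 - 584/3 = 580/3.

193.33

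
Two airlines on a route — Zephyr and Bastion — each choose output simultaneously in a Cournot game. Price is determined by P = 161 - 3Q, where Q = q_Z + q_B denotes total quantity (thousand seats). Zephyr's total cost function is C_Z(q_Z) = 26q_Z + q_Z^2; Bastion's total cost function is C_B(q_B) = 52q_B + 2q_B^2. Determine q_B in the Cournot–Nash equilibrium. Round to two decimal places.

6.58

Zephyr's profit: π_Z = (161 - 3Q)q_Z - (26q_Z + q_Z²). Setting ∂π_Z/∂q_Z = 0: 135 - 8q_Z - 3(q_B) = 0.
Bastion's profit: π_B = (161 - 3Q)q_B - (52q_B + 2q_B²). Setting ∂π_B/∂q_B = 0: 109 - 10q_B - 3(q_Z) = 0.
Best responses: q_Z = (135 - 3q_B)/8, q_B = (109 - 3q_Z)/10.
Solving the pair: q_Z = 1023/71, q_B = 467/71.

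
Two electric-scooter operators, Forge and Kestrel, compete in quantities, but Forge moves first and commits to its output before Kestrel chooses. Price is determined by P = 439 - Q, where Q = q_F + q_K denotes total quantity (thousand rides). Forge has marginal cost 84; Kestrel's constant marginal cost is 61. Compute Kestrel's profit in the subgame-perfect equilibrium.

11236

The follower Kestrel best-responds to any q_F: π_K = (439 - Q)q_K - 61q_K.
Setting the follower's marginal profit to zero, 378 - q_F - 2q_K = 0, i.e. q_K = (378 - q_F)/2.
The leader anticipates this reaction. Substituting into P = 439 - Q gives P = 250 - (1/2)q_F, so π_F = (250 - (1/2)q_F)q_F - 84q_F.
Leader FOC: 166 - q_F = 0, so q_F = 166.
Then q_K = (378 - 166)/2 = 106.
Price P = 439 - 272 = 167.
Kestrel's profit: (167 - 61)·106 = 11236.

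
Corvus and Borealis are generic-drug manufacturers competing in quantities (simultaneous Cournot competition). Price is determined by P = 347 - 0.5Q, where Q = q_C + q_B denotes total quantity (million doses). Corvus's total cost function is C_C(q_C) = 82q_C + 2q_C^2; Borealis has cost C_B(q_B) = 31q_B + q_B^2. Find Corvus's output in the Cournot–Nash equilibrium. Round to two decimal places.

Corvus's profit: π_C = (347 - 0.5Q)q_C - (82q_C + 2q_C²). Setting ∂π_C/∂q_C = 0: 265 - 5q_C - (1/2)(q_B) = 0.
Borealis's first-order condition: 316 - 3q_B - (1/2)(q_C) = 0.
Best responses: q_C = (265 - (1/2)q_B)/5, q_B = (316 - (1/2)q_C)/3.
Solving the pair: q_C = 43.1864, q_B = 98.1356.

43.19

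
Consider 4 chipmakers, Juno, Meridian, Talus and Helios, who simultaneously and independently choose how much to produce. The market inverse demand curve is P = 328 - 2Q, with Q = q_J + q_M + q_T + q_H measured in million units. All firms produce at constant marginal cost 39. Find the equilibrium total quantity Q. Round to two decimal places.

A representative firm's profit is π_i = q_i(328 - 2Q) - 39q_i.
Setting ∂π_i/∂q_i = 0 with rivals' quantities fixed: 289 - 4q_i - 2·Σ_{j≠i} q_j = 0.
With identical firms every q_j equals q_i, so Σ_{j≠i} q_j = 3q_i and 289 = 10q_i, giving q_i = 289/10.
Total output Q = 289/10 + 289/10 + 289/10 + 289/10 = 578/5.

115.60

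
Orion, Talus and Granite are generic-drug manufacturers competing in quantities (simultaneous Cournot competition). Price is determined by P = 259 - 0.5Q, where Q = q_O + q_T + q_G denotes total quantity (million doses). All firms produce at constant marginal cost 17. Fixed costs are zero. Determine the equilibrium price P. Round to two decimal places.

77.50

A representative firm's profit is π_i = q_i(259 - 0.5Q) - 17q_i.
First-order condition (treating rivals' output as given): 242 - q_i - (1/2)·Σ_{j≠i} q_j = 0.
With identical firms every q_j equals q_i, so Σ_{j≠i} q_j = 2q_i and 242 = 2q_i, giving q_i = 121.
Total output Q = 363, so price P = 259 - (1/2)·363 = 155/2.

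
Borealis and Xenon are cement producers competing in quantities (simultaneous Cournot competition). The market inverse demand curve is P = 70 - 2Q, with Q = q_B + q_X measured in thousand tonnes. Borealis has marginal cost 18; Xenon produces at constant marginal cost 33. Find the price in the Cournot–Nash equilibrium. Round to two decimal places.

40.33

Borealis's profit: π_B = (70 - 2Q)q_B - (18q_B). Setting ∂π_B/∂q_B = 0: 52 - 4q_B - 2(q_X) = 0.
Xenon's profit: π_X = (70 - 2Q)q_X - (33q_X). Setting ∂π_X/∂q_X = 0: 37 - 4q_X - 2(q_B) = 0.
So q_B = (52 - 2q_X)/4 and q_X = (37 - 2q_B)/4.
Substituting one into the other gives q_B = 67/6 and q_X = 11/3.
Total output Q = 89/6, so price P = 70 - 2·(89/6) = 121/3.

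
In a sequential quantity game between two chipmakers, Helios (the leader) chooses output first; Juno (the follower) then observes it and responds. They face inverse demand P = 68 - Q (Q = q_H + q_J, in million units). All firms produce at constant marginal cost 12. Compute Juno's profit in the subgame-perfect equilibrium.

Solve by backward induction. Given q_H, the follower Juno maximises π_J = (68 - q_H - q_J)q_J - 12q_J.
Follower FOC: 56 - q_H - 2q_J = 0, so q_J(q_H) = (56 - q_H)/2.
Helios substitutes q_J(q_H) into its own profit: π_H = q_H(68 - q_H - (56 - q_H)/2) - 12q_H = (40 - (1/2)q_H)q_H - 12q_H.
Leader FOC: 28 - q_H = 0, so q_H = 28.
Then q_J = (56 - 28)/2 = 14.
Price P = 68 - 42 = 26.
Juno's profit: (26 - 12)·14 = 196.

196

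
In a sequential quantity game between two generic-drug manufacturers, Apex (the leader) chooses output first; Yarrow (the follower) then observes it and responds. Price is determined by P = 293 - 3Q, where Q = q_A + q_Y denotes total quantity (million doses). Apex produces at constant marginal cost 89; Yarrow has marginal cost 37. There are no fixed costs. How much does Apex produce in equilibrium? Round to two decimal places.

25.33

Solve by backward induction. Given q_A, the follower Yarrow maximises π_Y = (293 - 3q_A - 3q_Y)q_Y - 37q_Y.
Follower FOC: 256 - 3q_A - 6q_Y = 0, so q_Y(q_A) = (256 - 3q_A)/6.
Apex substitutes q_Y(q_A) into its own profit: π_A = q_A(293 - 3q_A - (256 - 3q_A)/2) - 89q_A = (165 - (3/2)q_A)q_A - 89q_A.
Leader FOC: 76 - 3q_A = 0, so q_A = 76/3.
Then q_Y = (256 - 3·(76/3))/6 = 30.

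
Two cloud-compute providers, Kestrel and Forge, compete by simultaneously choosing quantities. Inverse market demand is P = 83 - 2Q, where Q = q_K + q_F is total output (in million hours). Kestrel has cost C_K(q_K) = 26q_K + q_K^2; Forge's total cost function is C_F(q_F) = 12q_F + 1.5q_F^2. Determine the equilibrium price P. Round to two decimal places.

53.05

Kestrel's profit: π_K = (83 - 2Q)q_K - (26q_K + q_K²). Setting ∂π_K/∂q_K = 0: 57 - 6q_K - 2(q_F) = 0.
Forge's profit: π_F = (83 - 2Q)q_F - (12q_F + (3/2)q_F²). Setting ∂π_F/∂q_F = 0: 71 - 7q_F - 2(q_K) = 0.
So q_K = (57 - 2q_F)/6 and q_F = (71 - 2q_K)/7.
Solving the pair: q_K = 257/38, q_F = 156/19.
Total output Q = 569/38, so price P = 83 - 2·(569/38) = 1008/19.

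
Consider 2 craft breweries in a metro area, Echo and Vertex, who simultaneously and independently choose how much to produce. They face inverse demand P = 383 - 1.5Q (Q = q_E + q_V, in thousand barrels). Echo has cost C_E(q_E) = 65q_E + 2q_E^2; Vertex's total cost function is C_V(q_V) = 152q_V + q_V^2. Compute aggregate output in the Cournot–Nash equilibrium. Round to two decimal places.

72.78

Echo's profit: π_E = (383 - 1.5Q)q_E - (65q_E + 2q_E²). Setting ∂π_E/∂q_E = 0: 318 - 7q_E - (3/2)(q_V) = 0.
Vertex's first-order condition: 231 - 5q_V - (3/2)(q_E) = 0.
So q_E = (318 - (3/2)q_V)/7 and q_V = (231 - (3/2)q_E)/5.
Solving the pair: q_E = 37.9695, q_V = 34.8092.
Total output Q = 37.9695 + 34.8092 = 72.7786.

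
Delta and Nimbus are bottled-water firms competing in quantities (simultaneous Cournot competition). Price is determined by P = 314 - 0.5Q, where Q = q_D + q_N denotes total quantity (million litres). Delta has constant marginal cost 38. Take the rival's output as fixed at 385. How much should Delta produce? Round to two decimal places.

With the rival's output fixed at 385, Delta's profit is π_D = (314 - (1/2)·385 - (1/2)q_D)q_D - (38q_D) = (243/2 - (1/2)q_D)q_D - (38q_D).
∂π_D/∂q_D = 167/2 - q_D = 0, so q_D = 167/2.

83.50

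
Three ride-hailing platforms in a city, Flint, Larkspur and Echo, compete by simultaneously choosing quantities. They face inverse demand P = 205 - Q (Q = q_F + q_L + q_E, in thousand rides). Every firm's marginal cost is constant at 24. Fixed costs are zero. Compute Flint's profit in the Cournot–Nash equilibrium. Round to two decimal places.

Each firm earns π_i = (205 - Q)q_i - 24q_i.
Setting ∂π_i/∂q_i = 0 with rivals' quantities fixed: 181 - 2q_i - Σ_{j≠i} q_j = 0.
With identical firms every q_j equals q_i, so Σ_{j≠i} q_j = 2q_i and 181 = 4q_i, giving q_i = 181/4.
Price P = 205 - 543/4 = 277/4.
Flint's profit: (277/4 - 24)·(181/4) = 2047.5625.

2047.56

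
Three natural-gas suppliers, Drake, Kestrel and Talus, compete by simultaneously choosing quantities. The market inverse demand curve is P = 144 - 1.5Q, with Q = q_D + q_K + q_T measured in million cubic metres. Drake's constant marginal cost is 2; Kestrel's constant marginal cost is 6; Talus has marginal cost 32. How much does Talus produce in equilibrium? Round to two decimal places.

Drake's profit: π_D = (144 - 1.5Q)q_D - (2q_D). Setting ∂π_D/∂q_D = 0: 142 - 3q_D - (3/2)(q_K + q_T) = 0.
Kestrel's profit: π_K = (144 - 1.5Q)q_K - (6q_K). Setting ∂π_K/∂q_K = 0: 138 - 3q_K - (3/2)(q_D + q_T) = 0.
Talus's profit: π_T = (144 - 1.5Q)q_T - (32q_T). Setting ∂π_T/∂q_T = 0: 112 - 3q_T - (3/2)(q_D + q_K) = 0.
Summing all 3 equations gives 392 − 6Q = 0, hence Q = 196/3.
Back-substituting: q_D = (142 − 98)/(3/2) = 88/3, q_K = (138 − 98)/(3/2) = 80/3, q_T = (112 − 98)/(3/2) = 28/3.

9.33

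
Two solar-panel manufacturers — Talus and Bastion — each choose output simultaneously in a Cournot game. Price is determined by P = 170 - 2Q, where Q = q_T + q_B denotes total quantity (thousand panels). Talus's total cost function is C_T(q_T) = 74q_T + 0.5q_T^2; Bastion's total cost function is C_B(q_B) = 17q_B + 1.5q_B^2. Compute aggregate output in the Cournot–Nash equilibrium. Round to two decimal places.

Talus's profit: π_T = (170 - 2Q)q_T - (74q_T + (1/2)q_T²). Setting ∂π_T/∂q_T = 0: 96 - 5q_T - 2(q_B) = 0.
Bastion's profit: π_B = (170 - 2Q)q_B - (17q_B + (3/2)q_B²). Setting ∂π_B/∂q_B = 0: 153 - 7q_B - 2(q_T) = 0.
So q_T = (96 - 2q_B)/5 and q_B = (153 - 2q_T)/7.
Solving the pair: q_T = 366/31, q_B = 573/31.
Total output Q = 366/31 + 573/31 = 939/31.

30.29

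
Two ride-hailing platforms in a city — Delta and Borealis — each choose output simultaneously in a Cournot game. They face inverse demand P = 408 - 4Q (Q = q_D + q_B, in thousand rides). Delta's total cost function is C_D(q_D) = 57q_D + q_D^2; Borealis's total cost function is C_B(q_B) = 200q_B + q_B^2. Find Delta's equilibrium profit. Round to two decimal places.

Delta's profit: π_D = (408 - 4Q)q_D - (57q_D + q_D²). Setting ∂π_D/∂q_D = 0: 351 - 10q_D - 4(q_B) = 0.
Borealis's profit: π_B = (408 - 4Q)q_B - (200q_B + q_B²). Setting ∂π_B/∂q_B = 0: 208 - 10q_B - 4(q_D) = 0.
So q_D = (351 - 4q_B)/10 and q_B = (208 - 4q_D)/10.
Solving the pair: q_D = 1339/42, q_B = 169/21.
Price P = 408 - 4·(559/14) = 1738/7.
Delta's profit: (1738/7)·(1339/42) - 57·(1339/42) - (1339/42)² = 5081.9756.

5081.98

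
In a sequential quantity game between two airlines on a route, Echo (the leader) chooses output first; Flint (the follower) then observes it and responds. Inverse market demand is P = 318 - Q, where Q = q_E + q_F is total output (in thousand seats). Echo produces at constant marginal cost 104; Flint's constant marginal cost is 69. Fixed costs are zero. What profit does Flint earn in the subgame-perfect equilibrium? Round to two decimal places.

6360.06

The follower Flint best-responds to any q_E: π_F = (318 - Q)q_F - 69q_F.
∂π_F/∂q_F = 249 - q_E - 2q_F = 0 gives the reaction function q_F = (249 - q_E)/2.
The leader anticipates this reaction. Substituting into P = 318 - Q gives P = 387/2 - (1/2)q_E, so π_E = (387/2 - (1/2)q_E)q_E - 104q_E.
Leader FOC: 179/2 - q_E = 0, so q_E = 179/2.
Then q_F = (249 - 179/2)/2 = 319/4.
Price P = 318 - 677/4 = 595/4.
Flint's profit: (595/4 - 69)·(319/4) = 6360.0625.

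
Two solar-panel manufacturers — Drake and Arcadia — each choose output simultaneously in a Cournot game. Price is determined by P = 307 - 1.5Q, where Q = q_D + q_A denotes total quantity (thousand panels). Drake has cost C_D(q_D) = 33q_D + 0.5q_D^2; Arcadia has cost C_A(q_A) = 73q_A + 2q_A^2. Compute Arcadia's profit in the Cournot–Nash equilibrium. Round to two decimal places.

Drake's profit: π_D = (307 - 1.5Q)q_D - (33q_D + (1/2)q_D²). Setting ∂π_D/∂q_D = 0: 274 - 4q_D - (3/2)(q_A) = 0.
Arcadia's first-order condition: 234 - 7q_A - (3/2)(q_D) = 0.
Rearranging gives the reaction functions q_D = (274 - (3/2)q_A)/4 and q_A = (234 - (3/2)q_D)/7.
Solving the pair: q_D = 60.8544, q_A = 20.3883.
Price P = 307 - (3/2)·81.2427 = 185.1359.
Arcadia's profit: 185.1359·20.3883 - 73·20.3883 - 2·20.3883² = 1454.8968.

1454.90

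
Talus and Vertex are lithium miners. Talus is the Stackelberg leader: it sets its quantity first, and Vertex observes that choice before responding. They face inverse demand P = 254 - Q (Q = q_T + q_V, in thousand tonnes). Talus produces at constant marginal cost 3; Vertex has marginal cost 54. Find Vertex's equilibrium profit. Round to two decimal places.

600.25

The follower Vertex best-responds to any q_T: π_V = (254 - Q)q_V - 54q_V.
Follower FOC: 200 - q_T - 2q_V = 0, so q_V(q_T) = (200 - q_T)/2.
Talus substitutes q_V(q_T) into its own profit: π_T = q_T(254 - q_T - (200 - q_T)/2) - 3q_T = (154 - (1/2)q_T)q_T - 3q_T.
Leader FOC: 151 - q_T = 0, so q_T = 151.
Then q_V = (200 - 151)/2 = 49/2.
Price P = 254 - 351/2 = 157/2.
Vertex's profit: (157/2 - 54)·(49/2) = 600.2500.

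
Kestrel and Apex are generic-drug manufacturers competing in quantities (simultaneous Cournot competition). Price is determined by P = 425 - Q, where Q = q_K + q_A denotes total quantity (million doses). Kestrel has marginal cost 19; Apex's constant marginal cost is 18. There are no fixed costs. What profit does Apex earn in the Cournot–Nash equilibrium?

18496

Kestrel's profit: π_K = (425 - Q)q_K - (19q_K). Setting ∂π_K/∂q_K = 0: 406 - 2q_K - (q_A) = 0.
Apex's first-order condition: 407 - 2q_A - (q_K) = 0.
Best responses: q_K = (406 - q_A)/2, q_A = (407 - q_K)/2.
Substituting one into the other gives q_K = 135 and q_A = 136.
Price P = 425 - 271 = 154.
Apex's profit: (154 - 18)·136 = 18496.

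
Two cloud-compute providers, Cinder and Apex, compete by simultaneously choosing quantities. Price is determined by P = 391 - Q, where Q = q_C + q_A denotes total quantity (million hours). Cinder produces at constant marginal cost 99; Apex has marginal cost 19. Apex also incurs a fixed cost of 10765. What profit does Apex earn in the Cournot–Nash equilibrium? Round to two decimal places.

11935.44

Cinder's profit: π_C = (391 - Q)q_C - (99q_C). Setting ∂π_C/∂q_C = 0: 292 - 2q_C - (q_A) = 0.
Apex's profit: π_A = (391 - Q)q_A - (19q_A). Setting ∂π_A/∂q_A = 0: 372 - 2q_A - (q_C) = 0.
So q_C = (292 - q_A)/2 and q_A = (372 - q_C)/2.
Substituting one into the other gives q_C = 212/3 and q_A = 452/3.
Price P = 391 - 664/3 = 509/3.
Apex's profit: (509/3 - 19)·(452/3) - 10765 = 11935.4444.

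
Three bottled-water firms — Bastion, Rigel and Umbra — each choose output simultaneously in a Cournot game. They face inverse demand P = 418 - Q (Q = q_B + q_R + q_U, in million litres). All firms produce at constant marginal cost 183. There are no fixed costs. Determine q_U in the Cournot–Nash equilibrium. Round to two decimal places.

A representative firm's profit is π_i = q_i(418 - Q) - 183q_i.
Setting ∂π_i/∂q_i = 0 with rivals' quantities fixed: 235 - 2q_i - Σ_{j≠i} q_j = 0.
By symmetry each firm produces the same amount; substituting Σ_{j≠i} q_j = 2q_i yields q_i = 235/4.

58.75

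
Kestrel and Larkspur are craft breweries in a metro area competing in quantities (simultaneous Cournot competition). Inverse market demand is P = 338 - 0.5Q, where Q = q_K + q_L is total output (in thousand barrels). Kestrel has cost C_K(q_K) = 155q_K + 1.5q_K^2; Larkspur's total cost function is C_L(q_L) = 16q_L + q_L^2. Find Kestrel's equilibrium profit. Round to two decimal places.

2180.81

Kestrel's profit: π_K = (338 - 0.5Q)q_K - (155q_K + (3/2)q_K²). Setting ∂π_K/∂q_K = 0: 183 - 4q_K - (1/2)(q_L) = 0.
Larkspur's profit: π_L = (338 - 0.5Q)q_L - (16q_L + q_L²). Setting ∂π_L/∂q_L = 0: 322 - 3q_L - (1/2)(q_K) = 0.
Best responses: q_K = (183 - (1/2)q_L)/4, q_L = (322 - (1/2)q_K)/3.
Solving the pair: q_K = 1552/47, q_L = 101.8298.
Price P = 338 - (1/2)·134.8511 = 270.5745.
Kestrel's profit: 270.5745·(1552/47) - 155·(1552/47) - (3/2)(1552/47)² = 2180.8094.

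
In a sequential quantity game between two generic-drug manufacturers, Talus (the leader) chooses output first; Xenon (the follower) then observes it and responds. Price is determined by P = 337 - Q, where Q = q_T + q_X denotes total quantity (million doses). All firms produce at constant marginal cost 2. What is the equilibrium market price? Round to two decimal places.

The follower Xenon best-responds to any q_T: π_X = (337 - Q)q_X - 2q_X.
Follower FOC: 335 - q_T - 2q_X = 0, so q_X(q_T) = (335 - q_T)/2.
The leader anticipates this reaction. Substituting into P = 337 - Q gives P = 339/2 - (1/2)q_T, so π_T = (339/2 - (1/2)q_T)q_T - 2q_T.
Leader FOC: 335/2 - q_T = 0, so q_T = 335/2.
Then q_X = (335 - 335/2)/2 = 335/4.
Total output Q = 1005/4, so price P = 337 - 1005/4 = 343/4.

85.75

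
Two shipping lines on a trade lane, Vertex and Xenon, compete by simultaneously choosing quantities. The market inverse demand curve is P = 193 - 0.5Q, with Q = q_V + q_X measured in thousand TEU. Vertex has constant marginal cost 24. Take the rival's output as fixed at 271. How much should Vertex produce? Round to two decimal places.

With the rival's output fixed at 271, Vertex's profit is π_V = (193 - (1/2)·271 - (1/2)q_V)q_V - (24q_V) = (115/2 - (1/2)q_V)q_V - (24q_V).
∂π_V/∂q_V = 67/2 - q_V = 0, so q_V = 67/2.

33.50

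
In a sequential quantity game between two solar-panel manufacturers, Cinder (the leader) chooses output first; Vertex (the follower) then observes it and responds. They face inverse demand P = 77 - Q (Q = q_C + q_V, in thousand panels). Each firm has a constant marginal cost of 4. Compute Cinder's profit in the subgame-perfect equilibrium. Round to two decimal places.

The follower Vertex best-responds to any q_C: π_V = (77 - Q)q_V - 4q_V.
Setting the follower's marginal profit to zero, 73 - q_C - 2q_V = 0, i.e. q_V = (73 - q_C)/2.
The leader anticipates this reaction. Substituting into P = 77 - Q gives P = 81/2 - (1/2)q_C, so π_C = (81/2 - (1/2)q_C)q_C - 4q_C.
The leader's first-order condition 73/2 - q_C = 0 yields q_C = 73/2.
Then q_V = (73 - 73/2)/2 = 73/4.
Price P = 77 - 219/4 = 89/4.
Cinder's profit: (89/4 - 4)·(73/2) = 666.1250.

666.13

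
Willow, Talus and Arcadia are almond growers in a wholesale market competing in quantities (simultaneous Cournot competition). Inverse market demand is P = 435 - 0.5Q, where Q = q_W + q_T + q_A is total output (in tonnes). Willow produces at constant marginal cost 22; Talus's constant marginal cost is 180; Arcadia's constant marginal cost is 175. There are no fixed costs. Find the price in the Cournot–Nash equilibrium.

Willow's profit: π_W = (435 - 0.5Q)q_W - (22q_W). Setting ∂π_W/∂q_W = 0: 413 - q_W - (1/2)(q_T + q_A) = 0.
Talus's profit: π_T = (435 - 0.5Q)q_T - (180q_T). Setting ∂π_T/∂q_T = 0: 255 - q_T - (1/2)(q_W + q_A) = 0.
Arcadia's profit: π_A = (435 - 0.5Q)q_A - (175q_A). Setting ∂π_A/∂q_A = 0: 260 - q_A - (1/2)(q_W + q_T) = 0.
Summing all 3 equations gives 928 − 2Q = 0, hence Q = 464.
Back-substituting: q_W = (413 − 232)/(1/2) = 362, q_T = (255 − 232)/(1/2) = 46, q_A = (260 − 232)/(1/2) = 56.
Total output Q = 464, so price P = 435 - (1/2)·464 = 203.

203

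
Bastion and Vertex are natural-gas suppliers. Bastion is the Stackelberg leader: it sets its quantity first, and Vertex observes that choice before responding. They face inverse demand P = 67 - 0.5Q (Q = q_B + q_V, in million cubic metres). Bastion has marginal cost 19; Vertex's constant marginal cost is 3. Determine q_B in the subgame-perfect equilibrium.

32

Solve by backward induction. Given q_B, the follower Vertex maximises π_V = (67 - (1/2)q_B - (1/2)q_V)q_V - 3q_V.
Setting the follower's marginal profit to zero, 64 - (1/2)q_B - q_V = 0, i.e. q_V = (64 - (1/2)q_B).
Bastion substitutes q_V(q_B) into its own profit: π_B = q_B(67 - (1/2)q_B - (64 - (1/2)q_B)/2) - 19q_B = (35 - (1/4)q_B)q_B - 19q_B.
Leader FOC: 16 - (1/2)q_B = 0, so q_B = 32.
Then q_V = (64 - (1/2)·32) = 48.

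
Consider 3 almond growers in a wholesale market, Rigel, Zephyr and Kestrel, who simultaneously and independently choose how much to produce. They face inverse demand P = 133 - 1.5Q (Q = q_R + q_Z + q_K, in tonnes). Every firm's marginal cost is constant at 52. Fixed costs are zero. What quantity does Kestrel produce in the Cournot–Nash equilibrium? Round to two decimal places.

A representative firm's profit is π_i = q_i(133 - 1.5Q) - 52q_i.
First-order condition (treating rivals' output as given): 81 - 3q_i - (3/2)·Σ_{j≠i} q_j = 0.
With identical firms every q_j equals q_i, so Σ_{j≠i} q_j = 2q_i and 81 = 6q_i, giving q_i = 27/2.

13.50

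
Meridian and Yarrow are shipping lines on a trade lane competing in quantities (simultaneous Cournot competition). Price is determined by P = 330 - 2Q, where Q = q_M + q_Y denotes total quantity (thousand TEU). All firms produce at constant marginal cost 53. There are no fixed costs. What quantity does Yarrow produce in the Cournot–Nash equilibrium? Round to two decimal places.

46.17

Each firm earns π_i = (330 - 2Q)q_i - 53q_i.
First-order condition (treating rivals' output as given): 277 - 4q_i - 2q_j = 0.
With identical firms every q_j equals q_i, so q_j = q_i and 277 = 6q_i, giving q_i = 277/6.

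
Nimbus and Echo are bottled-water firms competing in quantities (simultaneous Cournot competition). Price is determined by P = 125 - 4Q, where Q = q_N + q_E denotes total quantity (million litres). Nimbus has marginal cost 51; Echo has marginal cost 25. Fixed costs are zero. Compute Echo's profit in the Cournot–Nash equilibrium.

441

Nimbus's profit: π_N = (125 - 4Q)q_N - (51q_N). Setting ∂π_N/∂q_N = 0: 74 - 8q_N - 4(q_E) = 0.
Echo's first-order condition: 100 - 8q_E - 4(q_N) = 0.
So q_N = (74 - 4q_E)/8 and q_E = (100 - 4q_N)/8.
Solving the pair: q_N = 4, q_E = 21/2.
Price P = 125 - 4·(29/2) = 67.
Echo's profit: (67 - 25)·(21/2) = 441.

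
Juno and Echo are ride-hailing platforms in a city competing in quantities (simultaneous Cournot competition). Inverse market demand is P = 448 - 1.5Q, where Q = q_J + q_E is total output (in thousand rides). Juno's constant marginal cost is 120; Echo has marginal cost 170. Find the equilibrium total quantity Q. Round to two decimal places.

134.67

Juno's profit: π_J = (448 - 1.5Q)q_J - (120q_J). Setting ∂π_J/∂q_J = 0: 328 - 3q_J - (3/2)(q_E) = 0.
Echo's first-order condition: 278 - 3q_E - (3/2)(q_J) = 0.
Best responses: q_J = (328 - (3/2)q_E)/3, q_E = (278 - (3/2)q_J)/3.
Solving the pair: q_J = 84, q_E = 152/3.
Total output Q = 84 + 152/3 = 404/3.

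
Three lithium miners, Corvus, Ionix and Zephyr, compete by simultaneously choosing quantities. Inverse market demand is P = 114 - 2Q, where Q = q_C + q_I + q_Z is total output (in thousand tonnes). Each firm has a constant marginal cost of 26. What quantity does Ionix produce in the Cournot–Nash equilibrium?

11

Each firm earns π_i = (114 - 2Q)q_i - 26q_i.
First-order condition (treating rivals' output as given): 88 - 4q_i - 2·Σ_{j≠i} q_j = 0.
By symmetry each firm produces the same amount; substituting Σ_{j≠i} q_j = 2q_i yields q_i = 88/8 = 11.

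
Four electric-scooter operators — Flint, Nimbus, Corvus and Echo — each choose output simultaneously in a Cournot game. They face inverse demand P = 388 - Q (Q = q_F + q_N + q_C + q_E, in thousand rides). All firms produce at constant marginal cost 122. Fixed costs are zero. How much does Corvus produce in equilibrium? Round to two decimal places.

Each firm earns π_i = (388 - Q)q_i - 122q_i.
Setting ∂π_i/∂q_i = 0 with rivals' quantities fixed: 266 - 2q_i - Σ_{j≠i} q_j = 0.
By symmetry each firm produces the same amount; substituting Σ_{j≠i} q_j = 3q_i yields q_i = 266/5.

53.20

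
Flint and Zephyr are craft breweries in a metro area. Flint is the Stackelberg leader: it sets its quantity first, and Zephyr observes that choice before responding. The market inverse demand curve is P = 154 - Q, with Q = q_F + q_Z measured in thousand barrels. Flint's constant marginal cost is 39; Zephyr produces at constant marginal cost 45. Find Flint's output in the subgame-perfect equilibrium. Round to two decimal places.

Solve by backward induction. Given q_F, the follower Zephyr maximises π_Z = (154 - q_F - q_Z)q_Z - 45q_Z.
∂π_Z/∂q_Z = 109 - q_F - 2q_Z = 0 gives the reaction function q_Z = (109 - q_F)/2.
The leader anticipates this reaction. Substituting into P = 154 - Q gives P = 199/2 - (1/2)q_F, so π_F = (199/2 - (1/2)q_F)q_F - 39q_F.
Leader FOC: 121/2 - q_F = 0, so q_F = 121/2.
Then q_Z = (109 - 121/2)/2 = 97/4.

60.50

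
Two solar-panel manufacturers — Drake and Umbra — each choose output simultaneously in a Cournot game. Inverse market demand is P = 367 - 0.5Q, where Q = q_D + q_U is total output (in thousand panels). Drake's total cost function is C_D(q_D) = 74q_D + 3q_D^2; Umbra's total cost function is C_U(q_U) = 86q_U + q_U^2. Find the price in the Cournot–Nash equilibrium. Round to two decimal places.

305.34

Drake's profit: π_D = (367 - 0.5Q)q_D - (74q_D + 3q_D²). Setting ∂π_D/∂q_D = 0: 293 - 7q_D - (1/2)(q_U) = 0.
Umbra's profit: π_U = (367 - 0.5Q)q_U - (86q_U + q_U²). Setting ∂π_U/∂q_U = 0: 281 - 3q_U - (1/2)(q_D) = 0.
So q_D = (293 - (1/2)q_U)/7 and q_U = (281 - (1/2)q_D)/3.
Substituting one into the other gives q_D = 35.5904 and q_U = 87.7349.
Total output Q = 123.3253, so price P = 367 - (1/2)·123.3253 = 305.3373.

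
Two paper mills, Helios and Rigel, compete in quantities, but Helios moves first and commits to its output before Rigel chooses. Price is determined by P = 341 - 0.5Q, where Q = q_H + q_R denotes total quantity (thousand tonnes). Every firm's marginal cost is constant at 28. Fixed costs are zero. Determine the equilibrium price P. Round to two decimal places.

106.25

The follower Rigel best-responds to any q_H: π_R = (341 - 0.5Q)q_R - 28q_R.
Setting the follower's marginal profit to zero, 313 - (1/2)q_H - q_R = 0, i.e. q_R = (313 - (1/2)q_H).
Helios substitutes q_R(q_H) into its own profit: π_H = q_H(341 - (1/2)q_H - (313 - (1/2)q_H)/2) - 28q_H = (369/2 - (1/4)q_H)q_H - 28q_H.
Leader FOC: 313/2 - (1/2)q_H = 0, so q_H = 313.
Then q_R = (313 - (1/2)·313) = 313/2.
Total output Q = 939/2, so price P = 341 - (1/2)·(939/2) = 425/4.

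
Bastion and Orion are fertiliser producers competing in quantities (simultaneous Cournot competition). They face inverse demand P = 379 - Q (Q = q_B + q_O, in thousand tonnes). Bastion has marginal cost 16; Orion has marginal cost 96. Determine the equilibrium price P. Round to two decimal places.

163.67

Bastion's profit: π_B = (379 - Q)q_B - (16q_B). Setting ∂π_B/∂q_B = 0: 363 - 2q_B - (q_O) = 0.
Orion's first-order condition: 283 - 2q_O - (q_B) = 0.
So q_B = (363 - q_O)/2 and q_O = (283 - q_B)/2.
Substituting one into the other gives q_B = 443/3 and q_O = 203/3.
Total output Q = 646/3, so price P = 379 - 646/3 = 491/3.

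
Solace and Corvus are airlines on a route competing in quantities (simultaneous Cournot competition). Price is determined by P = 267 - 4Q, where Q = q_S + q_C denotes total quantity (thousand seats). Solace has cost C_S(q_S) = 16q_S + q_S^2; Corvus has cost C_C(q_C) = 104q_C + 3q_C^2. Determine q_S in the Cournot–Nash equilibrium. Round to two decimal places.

Solace's profit: π_S = (267 - 4Q)q_S - (16q_S + q_S²). Setting ∂π_S/∂q_S = 0: 251 - 10q_S - 4(q_C) = 0.
Corvus's profit: π_C = (267 - 4Q)q_C - (104q_C + 3q_C²). Setting ∂π_C/∂q_C = 0: 163 - 14q_C - 4(q_S) = 0.
So q_S = (251 - 4q_C)/10 and q_C = (163 - 4q_S)/14.
Substituting one into the other gives q_S = 1431/62 and q_C = 313/62.

23.08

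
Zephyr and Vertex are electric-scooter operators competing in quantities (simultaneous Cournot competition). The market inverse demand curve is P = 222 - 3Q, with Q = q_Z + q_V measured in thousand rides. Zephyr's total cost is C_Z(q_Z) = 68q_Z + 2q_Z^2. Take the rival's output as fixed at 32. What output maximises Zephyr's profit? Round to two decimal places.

5.80

With the rival's output fixed at 32, Zephyr's profit is π_Z = (222 - 3·32 - 3q_Z)q_Z - (68q_Z + 2q_Z²) = (126 - 3q_Z)q_Z - (68q_Z + 2q_Z²).
∂π_Z/∂q_Z = 58 - 10q_Z = 0, so q_Z = 29/5.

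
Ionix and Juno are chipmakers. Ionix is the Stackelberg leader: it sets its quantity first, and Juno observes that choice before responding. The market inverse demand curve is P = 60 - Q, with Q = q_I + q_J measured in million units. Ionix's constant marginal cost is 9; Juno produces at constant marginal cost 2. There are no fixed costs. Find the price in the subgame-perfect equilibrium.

20

The follower Juno best-responds to any q_I: π_J = (60 - Q)q_J - 2q_J.
Setting the follower's marginal profit to zero, 58 - q_I - 2q_J = 0, i.e. q_J = (58 - q_I)/2.
The leader anticipates this reaction. Substituting into P = 60 - Q gives P = 31 - (1/2)q_I, so π_I = (31 - (1/2)q_I)q_I - 9q_I.
Maximising: ∂π_I/∂q_I = 22 - q_I = 0, giving q_I = 22.
Then q_J = (58 - 22)/2 = 18.
Total output Q = 40, so price P = 60 - 40 = 20.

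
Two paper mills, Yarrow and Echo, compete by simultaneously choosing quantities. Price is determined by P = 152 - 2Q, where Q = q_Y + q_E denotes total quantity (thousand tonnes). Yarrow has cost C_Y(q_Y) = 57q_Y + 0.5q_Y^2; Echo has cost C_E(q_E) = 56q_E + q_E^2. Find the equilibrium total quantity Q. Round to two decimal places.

Yarrow's profit: π_Y = (152 - 2Q)q_Y - (57q_Y + (1/2)q_Y²). Setting ∂π_Y/∂q_Y = 0: 95 - 5q_Y - 2(q_E) = 0.
Echo's profit: π_E = (152 - 2Q)q_E - (56q_E + q_E²). Setting ∂π_E/∂q_E = 0: 96 - 6q_E - 2(q_Y) = 0.
Best responses: q_Y = (95 - 2q_E)/5, q_E = (96 - 2q_Y)/6.
Substituting one into the other gives q_Y = 189/13 and q_E = 145/13.
Total output Q = 189/13 + 145/13 = 334/13.

25.69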